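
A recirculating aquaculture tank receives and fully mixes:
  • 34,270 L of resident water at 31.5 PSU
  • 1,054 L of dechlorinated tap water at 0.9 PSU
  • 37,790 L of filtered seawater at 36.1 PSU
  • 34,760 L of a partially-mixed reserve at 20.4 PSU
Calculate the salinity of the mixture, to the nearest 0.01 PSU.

By conservation of dissolved salt,
salt = 34,270×31.5 + 1,054×0.9 + 37,790×36.1 + 34,760×20.4 = 1,079,505 + 948.6 + 1,364,219 + 709,104 = 3,153,776.6
volume = 34,270 + 1,054 + 37,790 + 34,760 = 107,874 L
S = 3,153,776.6 / 107,874 = 29.2357 PSU

29.24 PSU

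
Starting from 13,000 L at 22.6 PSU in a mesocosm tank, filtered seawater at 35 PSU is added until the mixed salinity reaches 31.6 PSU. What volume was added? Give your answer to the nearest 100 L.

Salt balance: 13,000×22.6 + V×35 = (13,000+V)×31.6
293,800 + 35V = 410,800 + 31.6V
117,000 = 3.4V
V = 34,411.76 L

34400 L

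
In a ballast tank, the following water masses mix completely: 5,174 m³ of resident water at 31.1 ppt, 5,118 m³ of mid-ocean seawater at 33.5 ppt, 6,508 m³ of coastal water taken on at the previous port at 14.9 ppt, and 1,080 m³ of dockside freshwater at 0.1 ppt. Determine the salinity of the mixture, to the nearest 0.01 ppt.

Salt balance:
salt = 5,174×31.1 + 5,118×33.5 + 6,508×14.9 + 1,080×0.1 = 160,911.4 + 171,453 + 96,969.2 + 108 = 429,441.6
volume = 5,174 + 5,118 + 6,508 + 1,080 = 17,880 m³
S = 429,441.6 / 17,880 = 24.018 ppt

24.02 ppt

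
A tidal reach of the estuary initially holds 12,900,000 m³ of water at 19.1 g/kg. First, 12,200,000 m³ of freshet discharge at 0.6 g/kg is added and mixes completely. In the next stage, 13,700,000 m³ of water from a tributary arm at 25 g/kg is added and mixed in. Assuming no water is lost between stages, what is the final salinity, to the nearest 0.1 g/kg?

15.4 g/kg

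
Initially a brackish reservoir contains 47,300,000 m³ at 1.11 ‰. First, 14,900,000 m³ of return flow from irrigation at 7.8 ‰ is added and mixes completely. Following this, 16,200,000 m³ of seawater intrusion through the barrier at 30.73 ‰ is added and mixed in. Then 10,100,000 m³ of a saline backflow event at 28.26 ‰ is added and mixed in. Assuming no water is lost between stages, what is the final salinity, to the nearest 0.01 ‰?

10.76 ‰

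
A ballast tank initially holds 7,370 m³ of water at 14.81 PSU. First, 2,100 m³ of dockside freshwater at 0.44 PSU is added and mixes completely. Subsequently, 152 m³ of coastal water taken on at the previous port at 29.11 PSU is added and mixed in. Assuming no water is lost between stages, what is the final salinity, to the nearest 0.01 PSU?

Total salt / total volume:
Initial salt = 7,370×14.81 = 109,149.7
After stage 1: salt = 109,149.7 + 2,100×0.44 = 110,073.7; volume = 9,470 m³; S = 11.623 PSU
After stage 2: salt = 110,073.7 + 152×29.11 = 114,498.42; volume = 9,622 m³
S = 114,498.42 / 9,622 = 11.8996 PSU

11.90 PSU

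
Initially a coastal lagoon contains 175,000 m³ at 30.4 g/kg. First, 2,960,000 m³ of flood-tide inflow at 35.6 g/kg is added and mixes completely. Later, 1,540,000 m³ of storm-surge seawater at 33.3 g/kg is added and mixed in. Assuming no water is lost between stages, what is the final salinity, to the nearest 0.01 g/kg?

Conserving salt mass:
Initial salt = 175,000×30.4 = 5,320,000
After stage 1: salt = 5,320,000 + 2,960,000×35.6 = 110,696,000; volume = 3,135,000 m³; S = 35.31 g/kg
After stage 2: salt = 110,696,000 + 1,540,000×33.3 = 161,978,000; volume = 4,675,000 m³
S = 161,978,000 / 4,675,000 = 34.6477 g/kg

34.65 g/kg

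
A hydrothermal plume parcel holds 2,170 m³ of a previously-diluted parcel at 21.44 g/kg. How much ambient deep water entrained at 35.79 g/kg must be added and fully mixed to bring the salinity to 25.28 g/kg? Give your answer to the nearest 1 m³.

793 m³

Salt balance: 2,170×21.44 + V×35.79 = (2,170+V)×25.28
46,524.8 + 35.79V = 54,857.6 + 25.28V
8,332.8 = 10.51V
V = 792.84 m³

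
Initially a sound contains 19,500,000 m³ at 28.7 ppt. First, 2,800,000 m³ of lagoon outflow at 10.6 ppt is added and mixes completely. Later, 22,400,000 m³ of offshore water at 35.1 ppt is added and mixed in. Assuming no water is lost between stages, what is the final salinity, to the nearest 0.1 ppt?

30.8 ppt

Salt balance:
Initial salt = 19,500,000×28.7 = 559,650,000
After stage 1: salt = 559,650,000 + 2,800,000×10.6 = 589,330,000; volume = 22,300,000 m³; S = 26.427 ppt
After stage 2: salt = 589,330,000 + 22,400,000×35.1 = 1,375,570,000; volume = 44,700,000 m³
S = 1,375,570,000 / 44,700,000 = 30.7734 ppt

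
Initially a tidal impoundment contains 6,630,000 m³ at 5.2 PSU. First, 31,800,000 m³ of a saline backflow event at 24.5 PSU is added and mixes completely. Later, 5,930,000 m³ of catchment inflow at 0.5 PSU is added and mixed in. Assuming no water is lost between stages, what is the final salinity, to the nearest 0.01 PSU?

18.41 PSU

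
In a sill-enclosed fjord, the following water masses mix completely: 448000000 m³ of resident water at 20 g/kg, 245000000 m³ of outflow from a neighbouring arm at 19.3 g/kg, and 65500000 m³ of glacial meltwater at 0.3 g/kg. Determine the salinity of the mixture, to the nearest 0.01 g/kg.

18.07 g/kg

By conservation of dissolved salt,
salt = 448,000,000×20 + 245,000,000×19.3 + 65,500,000×0.3 = 8,960,000,000 + 4,728,500,000 + 19,650,000 = 13,708,150,000
volume = 448,000,000 + 245,000,000 + 65,500,000 = 758,500,000 m³
S = 13,708,150,000 / 758,500,000 = 18.0727 g/kg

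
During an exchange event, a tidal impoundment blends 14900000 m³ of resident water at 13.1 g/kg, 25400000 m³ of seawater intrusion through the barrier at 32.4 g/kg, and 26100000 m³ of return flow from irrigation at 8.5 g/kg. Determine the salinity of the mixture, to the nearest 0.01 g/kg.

18.67 g/kg

Total salt / total volume:
salt = 14,900,000×13.1 + 25,400,000×32.4 + 26,100,000×8.5 = 195,190,000 + 822,960,000 + 221,850,000 = 1,240,000,000
volume = 14,900,000 + 25,400,000 + 26,100,000 = 66,400,000 m³
S = 1,240,000,000 / 66,400,000 = 18.6747 g/kg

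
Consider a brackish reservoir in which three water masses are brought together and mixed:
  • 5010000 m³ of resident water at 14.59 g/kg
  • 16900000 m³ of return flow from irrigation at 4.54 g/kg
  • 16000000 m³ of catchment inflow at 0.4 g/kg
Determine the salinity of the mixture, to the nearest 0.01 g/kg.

By conservation of dissolved salt,
salt = 5,010,000×14.59 + 16,900,000×4.54 + 16,000,000×0.4 = 73,095,900 + 76,726,000 + 6,400,000 = 156,221,900
volume = 5,010,000 + 16,900,000 + 16,000,000 = 37,910,000 m³
S = 156,221,900 / 37,910,000 = 4.1209 g/kg

4.12 g/kg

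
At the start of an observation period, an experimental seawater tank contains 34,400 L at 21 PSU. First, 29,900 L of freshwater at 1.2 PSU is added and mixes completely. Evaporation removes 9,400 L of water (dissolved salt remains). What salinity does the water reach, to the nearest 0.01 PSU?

13.81 PSU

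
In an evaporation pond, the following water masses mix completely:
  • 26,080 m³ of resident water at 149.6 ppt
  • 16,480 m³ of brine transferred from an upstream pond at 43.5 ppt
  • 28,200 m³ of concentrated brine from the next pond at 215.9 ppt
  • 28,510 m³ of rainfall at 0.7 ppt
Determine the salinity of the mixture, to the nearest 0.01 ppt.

Mass of salt is conserved:
salt = 26,080×149.6 + 16,480×43.5 + 28,200×215.9 + 28,510×0.7 = 3,901,568 + 716,880 + 6,088,380 + 19,957 = 10,726,785
volume = 26,080 + 16,480 + 28,200 + 28,510 = 99,270 m³
S = 10,726,785 / 99,270 = 108.0567 ppt

108.06 ppt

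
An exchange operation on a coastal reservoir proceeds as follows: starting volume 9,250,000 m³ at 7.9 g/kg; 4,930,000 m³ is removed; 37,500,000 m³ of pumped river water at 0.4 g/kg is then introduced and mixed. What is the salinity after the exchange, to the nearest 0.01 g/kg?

1.17 g/kg

Remaining after removal: 4,320,000 m³ at 7.9 g/kg (salt = 34,128,000)
After addition: salt = 34,128,000 + 37,500,000×0.4 = 49,128,000; volume = 41,820,000 m³
S = 49,128,000 / 41,820,000 = 1.1747 g/kg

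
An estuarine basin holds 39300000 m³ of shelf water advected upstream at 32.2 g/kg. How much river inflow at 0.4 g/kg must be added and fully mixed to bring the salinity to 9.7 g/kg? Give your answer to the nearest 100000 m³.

95100000 m³

Salt balance: 39,300,000×32.2 + V×0.4 = (39,300,000+V)×9.7
1,265,460,000 + 0.4V = 381,210,000 + 9.7V
884,250,000 = 9.3V
V = 95,080,645.16 m³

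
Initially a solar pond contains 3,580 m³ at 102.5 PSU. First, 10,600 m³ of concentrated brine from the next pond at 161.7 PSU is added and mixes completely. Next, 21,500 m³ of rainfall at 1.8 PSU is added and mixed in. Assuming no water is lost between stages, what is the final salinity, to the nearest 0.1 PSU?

59.4 PSU

By conservation of dissolved salt,
Initial salt = 3,580×102.5 = 366,950
After stage 1: salt = 366,950 + 10,600×161.7 = 2,080,970; volume = 14,180 m³; S = 146.754 PSU
After stage 2: salt = 2,080,970 + 21,500×1.8 = 2,119,670; volume = 35,680 m³
S = 2,119,670 / 35,680 = 59.4078 PSU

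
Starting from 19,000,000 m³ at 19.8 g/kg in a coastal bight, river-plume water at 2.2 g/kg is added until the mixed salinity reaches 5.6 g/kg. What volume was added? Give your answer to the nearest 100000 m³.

Salt balance: 19,000,000×19.8 + V×2.2 = (19,000,000+V)×5.6
376,200,000 + 2.2V = 106,400,000 + 5.6V
269,800,000 = 3.4V
V = 79,352,941.18 m³

79400000 m³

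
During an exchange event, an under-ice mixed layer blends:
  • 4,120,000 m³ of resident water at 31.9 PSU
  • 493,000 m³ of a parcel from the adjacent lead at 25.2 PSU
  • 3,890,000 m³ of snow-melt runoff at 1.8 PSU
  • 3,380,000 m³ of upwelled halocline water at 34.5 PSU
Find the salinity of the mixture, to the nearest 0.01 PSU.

Total salt / total volume:
salt = 4,120,000×31.9 + 493,000×25.2 + 3,890,000×1.8 + 3,380,000×34.5 = 131,428,000 + 12,423,600 + 7,002,000 + 116,610,000 = 267,463,600
volume = 4,120,000 + 493,000 + 3,890,000 + 3,380,000 = 11,883,000 m³
S = 267,463,600 / 11,883,000 = 22.5081 PSU

22.51 PSU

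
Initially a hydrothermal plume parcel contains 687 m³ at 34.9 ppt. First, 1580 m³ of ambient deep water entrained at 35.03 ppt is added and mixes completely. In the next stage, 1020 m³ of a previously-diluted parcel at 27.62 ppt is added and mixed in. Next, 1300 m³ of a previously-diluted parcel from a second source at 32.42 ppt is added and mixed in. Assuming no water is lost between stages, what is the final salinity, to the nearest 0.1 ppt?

Weighted by volume,
Initial salt = 687×34.9 = 23,976.3
After stage 1: salt = 23,976.3 + 1,580×35.03 = 79,323.7; volume = 2,267 m³; S = 34.991 ppt
After stage 2: salt = 79,323.7 + 1,020×27.62 = 107,496.1; volume = 3,287 m³; S = 32.703 ppt
After stage 3: salt = 107,496.1 + 1,300×32.42 = 149,642.1; volume = 4,587 m³
S = 149,642.1 / 4,587 = 32.6231 ppt

32.6 ppt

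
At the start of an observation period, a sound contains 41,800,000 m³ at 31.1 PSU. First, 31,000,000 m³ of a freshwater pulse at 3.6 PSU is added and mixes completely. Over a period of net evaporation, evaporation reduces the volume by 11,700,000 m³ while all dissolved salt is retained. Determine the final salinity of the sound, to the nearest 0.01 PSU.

23.10 PSU

After mixing: salt = 41,800,000×31.1 + 31,000,000×3.6 = 1,411,580,000; volume = 72,800,000 m³
After evaporation: salt unchanged = 1,411,580,000; volume = 72,800,000 − 11,700,000 = 61,100,000 m³
S = 1,411,580,000 / 61,100,000 = 23.1028 PSU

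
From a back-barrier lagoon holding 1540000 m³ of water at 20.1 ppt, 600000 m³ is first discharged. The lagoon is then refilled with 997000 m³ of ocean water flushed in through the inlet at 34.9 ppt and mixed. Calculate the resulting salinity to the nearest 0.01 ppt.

27.72 ppt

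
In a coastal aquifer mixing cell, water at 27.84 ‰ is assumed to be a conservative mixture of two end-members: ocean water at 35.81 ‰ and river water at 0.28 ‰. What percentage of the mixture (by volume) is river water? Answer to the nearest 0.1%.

22.4%

Let f be the freshwater fraction. Salt balance per unit volume:
f×0.28 + (1−f)×35.81 = 27.84
f = (35.81 − 27.84) / (35.81 − 0.28) = 7.97/35.53 = 0.2243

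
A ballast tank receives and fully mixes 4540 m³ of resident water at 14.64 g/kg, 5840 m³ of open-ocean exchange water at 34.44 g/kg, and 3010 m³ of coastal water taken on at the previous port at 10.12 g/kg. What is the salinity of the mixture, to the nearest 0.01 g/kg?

Total salt / total volume:
salt = 4,540×14.64 + 5,840×34.44 + 3,010×10.12 = 66,465.6 + 201,129.6 + 30,461.2 = 298,056.4
volume = 4,540 + 5,840 + 3,010 = 13,390 m³
S = 298,056.4 / 13,390 = 22.2596 g/kg

22.26 g/kg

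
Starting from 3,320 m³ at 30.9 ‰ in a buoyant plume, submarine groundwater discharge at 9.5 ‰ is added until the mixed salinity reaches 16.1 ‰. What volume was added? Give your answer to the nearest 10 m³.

7440 m³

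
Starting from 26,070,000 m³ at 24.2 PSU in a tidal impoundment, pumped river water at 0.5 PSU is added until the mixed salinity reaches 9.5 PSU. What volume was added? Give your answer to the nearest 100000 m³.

Salt balance: 26,070,000×24.2 + V×0.5 = (26,070,000+V)×9.5
630,894,000 + 0.5V = 247,665,000 + 9.5V
383,229,000 = 9V
V = 42,581,000 m³

42600000 m³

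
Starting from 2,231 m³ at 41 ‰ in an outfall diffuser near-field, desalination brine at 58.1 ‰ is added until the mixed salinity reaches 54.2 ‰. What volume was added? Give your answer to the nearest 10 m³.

7550 m³

Salt balance: 2,231×41 + V×58.1 = (2,231+V)×54.2
91,471 + 58.1V = 120,920.2 + 54.2V
29,449.2 = 3.9V
V = 7,551.08 m³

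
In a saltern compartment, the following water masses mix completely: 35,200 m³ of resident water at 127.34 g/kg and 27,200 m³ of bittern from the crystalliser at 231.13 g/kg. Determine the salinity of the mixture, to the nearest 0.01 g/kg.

Weighted by volume,
salt = 35,200×127.34 + 27,200×231.13 = 4,482,368 + 6,286,736 = 10,769,104
volume = 35,200 + 27,200 = 62,400 m³
S = 10,769,104 / 62,400 = 172.5818 g/kg

172.58 g/kg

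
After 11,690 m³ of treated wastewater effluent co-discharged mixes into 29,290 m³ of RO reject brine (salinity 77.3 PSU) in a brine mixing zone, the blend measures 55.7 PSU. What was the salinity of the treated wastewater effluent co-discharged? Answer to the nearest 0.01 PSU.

Salt balance: 29,290×77.3 + 11,690×S = 40,980×55.7
2,264,117 + 11,690·S = 2,282,586
S = (2,282,586 − 2,264,117) / 11,690 = 1.5799 PSU

1.58 PSU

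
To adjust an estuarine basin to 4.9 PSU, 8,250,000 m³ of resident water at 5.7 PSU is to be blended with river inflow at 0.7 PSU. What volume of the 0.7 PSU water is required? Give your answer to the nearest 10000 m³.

Salt balance: 8,250,000×5.7 + V×0.7 = (8,250,000+V)×4.9
47,025,000 + 0.7V = 40,425,000 + 4.9V
6,600,000 = 4.2V
V = 1,571,428.57 m³

1570000 m³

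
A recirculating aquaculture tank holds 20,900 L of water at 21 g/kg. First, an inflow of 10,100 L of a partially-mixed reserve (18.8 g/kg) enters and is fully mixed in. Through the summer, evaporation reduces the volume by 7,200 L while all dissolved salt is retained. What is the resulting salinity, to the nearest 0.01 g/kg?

26.42 g/kg

After mixing: salt = 20,900×21 + 10,100×18.8 = 628,780; volume = 31,000 L
After evaporation: salt unchanged = 628,780; volume = 31,000 − 7,200 = 23,800 L
S = 628,780 / 23,800 = 26.4193 g/kg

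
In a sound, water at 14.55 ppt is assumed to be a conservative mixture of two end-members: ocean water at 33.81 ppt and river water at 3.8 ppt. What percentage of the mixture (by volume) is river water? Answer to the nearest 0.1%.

Let f be the freshwater fraction. Salt balance per unit volume:
f×3.8 + (1−f)×33.81 = 14.55
f = (33.81 − 14.55) / (33.81 − 3.8) = 19.26/30.01 = 0.6418

64.2%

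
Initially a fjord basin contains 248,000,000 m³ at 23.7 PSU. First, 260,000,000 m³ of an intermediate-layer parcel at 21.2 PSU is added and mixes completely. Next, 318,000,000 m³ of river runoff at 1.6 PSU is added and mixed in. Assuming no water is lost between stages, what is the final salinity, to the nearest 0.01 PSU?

Salt balance:
Initial salt = 248,000,000×23.7 = 5,877,600,000
After stage 1: salt = 5,877,600,000 + 260,000,000×21.2 = 11,389,600,000; volume = 508,000,000 m³; S = 22.42 PSU
After stage 2: salt = 11,389,600,000 + 318,000,000×1.6 = 11,898,400,000; volume = 826,000,000 m³
S = 11,898,400,000 / 826,000,000 = 14.4048 PSU

14.40 PSU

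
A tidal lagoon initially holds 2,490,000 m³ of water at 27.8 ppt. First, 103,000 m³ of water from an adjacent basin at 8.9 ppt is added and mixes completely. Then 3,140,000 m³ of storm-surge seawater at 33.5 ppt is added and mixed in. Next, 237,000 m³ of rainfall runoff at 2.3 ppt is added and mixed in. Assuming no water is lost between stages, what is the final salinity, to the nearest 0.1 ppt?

29.5 ppt

Conserving salt mass:
Initial salt = 2,490,000×27.8 = 69,222,000
After stage 1: salt = 69,222,000 + 103,000×8.9 = 70,138,700; volume = 2,593,000 m³; S = 27.049 ppt
After stage 2: salt = 70,138,700 + 3,140,000×33.5 = 175,328,700; volume = 5,733,000 m³; S = 30.582 ppt
After stage 3: salt = 175,328,700 + 237,000×2.3 = 175,873,800; volume = 5,970,000 m³
S = 175,873,800 / 5,970,000 = 29.4596 ppt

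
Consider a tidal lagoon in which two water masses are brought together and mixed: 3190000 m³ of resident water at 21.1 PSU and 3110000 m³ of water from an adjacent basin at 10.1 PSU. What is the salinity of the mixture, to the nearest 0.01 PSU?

Mass of salt is conserved:
salt = 3,190,000×21.1 + 3,110,000×10.1 = 67,309,000 + 31,411,000 = 98,720,000
volume = 3,190,000 + 3,110,000 = 6,300,000 m³
S = 98,720,000 / 6,300,000 = 15.6698 PSU

15.67 PSU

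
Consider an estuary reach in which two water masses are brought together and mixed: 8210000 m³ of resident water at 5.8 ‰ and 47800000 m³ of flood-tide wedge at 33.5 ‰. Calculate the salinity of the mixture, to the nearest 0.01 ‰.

29.44 ‰

Weighted by volume,
salt = 8,210,000×5.8 + 47,800,000×33.5 = 47,618,000 + 1,601,300,000 = 1,648,918,000
volume = 8,210,000 + 47,800,000 = 56,010,000 m³
S = 1,648,918,000 / 56,010,000 = 29.4397 ‰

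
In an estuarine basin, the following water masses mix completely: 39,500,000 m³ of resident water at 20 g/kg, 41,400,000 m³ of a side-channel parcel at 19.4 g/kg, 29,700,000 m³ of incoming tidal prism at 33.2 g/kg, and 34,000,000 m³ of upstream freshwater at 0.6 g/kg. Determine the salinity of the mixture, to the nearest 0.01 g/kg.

17.98 g/kg

Salt balance:
salt = 39,500,000×20 + 41,400,000×19.4 + 29,700,000×33.2 + 34,000,000×0.6 = 790,000,000 + 803,160,000 + 986,040,000 + 20,400,000 = 2,599,600,000
volume = 39,500,000 + 41,400,000 + 29,700,000 + 34,000,000 = 144,600,000 m³
S = 2,599,600,000 / 144,600,000 = 17.9779 g/kg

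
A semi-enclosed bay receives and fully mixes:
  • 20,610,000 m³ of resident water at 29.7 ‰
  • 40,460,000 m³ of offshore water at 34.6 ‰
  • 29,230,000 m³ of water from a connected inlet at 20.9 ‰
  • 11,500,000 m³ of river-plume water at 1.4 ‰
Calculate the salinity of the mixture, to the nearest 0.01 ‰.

25.92 ‰

Total salt / total volume:
salt = 20,610,000×29.7 + 40,460,000×34.6 + 29,230,000×20.9 + 11,500,000×1.4 = 612,117,000 + 1,399,916,000 + 610,907,000 + 16,100,000 = 2,639,040,000
volume = 20,610,000 + 40,460,000 + 29,230,000 + 11,500,000 = 101,800,000 m³
S = 2,639,040,000 / 101,800,000 = 25.9238 ‰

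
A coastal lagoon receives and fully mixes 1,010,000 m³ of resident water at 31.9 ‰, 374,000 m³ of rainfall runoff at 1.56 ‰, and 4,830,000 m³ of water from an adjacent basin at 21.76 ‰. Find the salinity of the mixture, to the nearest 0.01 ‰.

22.19 ‰

By conservation of dissolved salt,
salt = 1,010,000×31.9 + 374,000×1.56 + 4,830,000×21.76 = 32,219,000 + 583,440 + 105,100,800 = 137,903,240
volume = 1,010,000 + 374,000 + 4,830,000 = 6,214,000 m³
S = 137,903,240 / 6,214,000 = 22.1923 ‰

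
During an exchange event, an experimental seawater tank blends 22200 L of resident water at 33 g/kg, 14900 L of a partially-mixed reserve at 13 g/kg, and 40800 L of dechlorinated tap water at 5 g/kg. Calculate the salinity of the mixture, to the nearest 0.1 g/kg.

Weighted by volume,
salt = 22,200×33 + 14,900×13 + 40,800×5 = 732,600 + 193,700 + 204,000 = 1,130,300
volume = 22,200 + 14,900 + 40,800 = 77,900 L
S = 1,130,300 / 77,900 = 14.51 g/kg

14.5 g/kg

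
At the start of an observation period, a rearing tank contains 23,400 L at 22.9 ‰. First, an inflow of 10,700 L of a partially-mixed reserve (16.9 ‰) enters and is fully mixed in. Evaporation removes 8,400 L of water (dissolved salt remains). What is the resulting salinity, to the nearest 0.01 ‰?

27.89 ‰

After mixing: salt = 23,400×22.9 + 10,700×16.9 = 716,690; volume = 34,100 L
After evaporation: salt unchanged = 716,690; volume = 34,100 − 8,400 = 25,700 L
S = 716,690 / 25,700 = 27.8868 ‰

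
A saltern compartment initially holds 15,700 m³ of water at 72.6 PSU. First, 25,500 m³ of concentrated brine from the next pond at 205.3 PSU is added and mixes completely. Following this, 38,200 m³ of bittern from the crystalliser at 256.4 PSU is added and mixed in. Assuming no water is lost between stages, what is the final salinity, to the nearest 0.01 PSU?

203.65 PSU

Total salt / total volume:
Initial salt = 15,700×72.6 = 1,139,820
After stage 1: salt = 1,139,820 + 25,500×205.3 = 6,374,970; volume = 41,200 m³; S = 154.732 PSU
After stage 2: salt = 6,374,970 + 38,200×256.4 = 16,169,450; volume = 79,400 m³
S = 16,169,450 / 79,400 = 203.6455 PSU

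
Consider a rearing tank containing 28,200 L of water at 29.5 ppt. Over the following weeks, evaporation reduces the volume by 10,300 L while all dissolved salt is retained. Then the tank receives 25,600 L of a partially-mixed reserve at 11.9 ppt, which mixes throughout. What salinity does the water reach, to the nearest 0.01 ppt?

26.13 ppt

After evaporation: salt = 28,200×29.5 = 831,900; volume = 28,200 − 10,300 = 17,900 L
After mixing: salt = 831,900 + 25,600×11.9 = 1,136,540; volume = 17,900 + 25,600 = 43,500 L
S = 1,136,540 / 43,500 = 26.1274 ppt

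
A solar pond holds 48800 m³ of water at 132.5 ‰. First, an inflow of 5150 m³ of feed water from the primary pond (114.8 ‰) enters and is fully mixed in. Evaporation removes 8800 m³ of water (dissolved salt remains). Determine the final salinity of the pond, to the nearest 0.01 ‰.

156.31 ‰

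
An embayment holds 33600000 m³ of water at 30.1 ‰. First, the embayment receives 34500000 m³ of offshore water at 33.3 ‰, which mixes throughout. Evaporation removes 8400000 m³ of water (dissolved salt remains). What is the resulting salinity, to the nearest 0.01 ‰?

36.18 ‰

After mixing: salt = 33,600,000×30.1 + 34,500,000×33.3 = 2,160,210,000; volume = 68,100,000 m³
After evaporation: salt unchanged = 2,160,210,000; volume = 68,100,000 − 8,400,000 = 59,700,000 m³
S = 2,160,210,000 / 59,700,000 = 36.1844 ‰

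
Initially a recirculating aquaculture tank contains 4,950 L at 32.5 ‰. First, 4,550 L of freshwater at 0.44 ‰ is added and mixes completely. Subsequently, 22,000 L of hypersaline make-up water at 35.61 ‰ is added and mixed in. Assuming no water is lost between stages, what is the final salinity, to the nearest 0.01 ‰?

Mass of salt is conserved:
Initial salt = 4,950×32.5 = 160,875
After stage 1: salt = 160,875 + 4,550×0.44 = 162,877; volume = 9,500 L; S = 17.145 ‰
After stage 2: salt = 162,877 + 22,000×35.61 = 946,297; volume = 31,500 L
S = 946,297 / 31,500 = 30.0412 ‰

30.04 ‰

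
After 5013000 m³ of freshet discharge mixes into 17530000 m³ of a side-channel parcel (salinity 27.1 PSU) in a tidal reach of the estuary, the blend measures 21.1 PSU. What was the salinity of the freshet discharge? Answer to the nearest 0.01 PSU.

0.12 PSU

Salt balance: 17,530,000×27.1 + 5,013,000×S = 22,543,000×21.1
475,063,000 + 5,013,000·S = 475,657,300
S = (475,657,300 − 475,063,000) / 5,013,000 = 0.1186 PSU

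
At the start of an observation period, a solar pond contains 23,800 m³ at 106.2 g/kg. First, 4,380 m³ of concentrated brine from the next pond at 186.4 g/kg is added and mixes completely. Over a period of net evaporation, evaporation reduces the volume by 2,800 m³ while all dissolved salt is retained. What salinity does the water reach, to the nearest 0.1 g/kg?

131.8 g/kg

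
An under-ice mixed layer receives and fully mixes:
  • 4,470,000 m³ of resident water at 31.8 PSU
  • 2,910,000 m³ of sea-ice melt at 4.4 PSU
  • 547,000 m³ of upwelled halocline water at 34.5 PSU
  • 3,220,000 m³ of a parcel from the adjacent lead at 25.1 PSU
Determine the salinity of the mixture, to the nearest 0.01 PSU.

22.84 PSU

By conservation of dissolved salt,
salt = 4,470,000×31.8 + 2,910,000×4.4 + 547,000×34.5 + 3,220,000×25.1 = 142,146,000 + 12,804,000 + 18,871,500 + 80,822,000 = 254,643,500
volume = 4,470,000 + 2,910,000 + 547,000 + 3,220,000 = 11,147,000 m³
S = 254,643,500 / 11,147,000 = 22.8441 PSU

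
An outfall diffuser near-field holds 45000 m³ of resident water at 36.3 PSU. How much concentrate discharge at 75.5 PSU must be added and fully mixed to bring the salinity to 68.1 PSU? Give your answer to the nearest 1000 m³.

Salt balance: 45,000×36.3 + V×75.5 = (45,000+V)×68.1
1,633,500 + 75.5V = 3,064,500 + 68.1V
1,431,000 = 7.4V
V = 193,378.38 m³

193000 m³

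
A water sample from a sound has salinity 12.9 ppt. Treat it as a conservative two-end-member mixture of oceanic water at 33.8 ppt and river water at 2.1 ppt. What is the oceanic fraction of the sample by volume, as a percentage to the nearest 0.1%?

Let g be the oceanic fraction. Salt balance per unit volume:
g×33.8 + (1−g)×2.1 = 12.9
g = (12.9 − 2.1) / (33.8 − 2.1) = 10.8/31.7 = 0.3407

34.1%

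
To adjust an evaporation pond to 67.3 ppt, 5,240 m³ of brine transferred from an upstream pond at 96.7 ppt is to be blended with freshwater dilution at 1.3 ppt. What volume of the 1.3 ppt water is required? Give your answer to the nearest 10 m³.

Salt balance: 5,240×96.7 + V×1.3 = (5,240+V)×67.3
506,708 + 1.3V = 352,652 + 67.3V
154,056 = 66V
V = 2,334.18 m³

2330 m³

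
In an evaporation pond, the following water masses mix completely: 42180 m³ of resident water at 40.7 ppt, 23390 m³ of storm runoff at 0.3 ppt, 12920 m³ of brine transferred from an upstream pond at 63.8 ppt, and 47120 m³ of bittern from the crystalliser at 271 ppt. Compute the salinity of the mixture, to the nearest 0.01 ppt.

Salt balance:
salt = 42,180×40.7 + 23,390×0.3 + 12,920×63.8 + 47,120×271 = 1,716,726 + 7,017 + 824,296 + 12,769,520 = 15,317,559
volume = 42,180 + 23,390 + 12,920 + 47,120 = 125,610 m³
S = 15,317,559 / 125,610 = 121.9454 ppt

121.95 ppt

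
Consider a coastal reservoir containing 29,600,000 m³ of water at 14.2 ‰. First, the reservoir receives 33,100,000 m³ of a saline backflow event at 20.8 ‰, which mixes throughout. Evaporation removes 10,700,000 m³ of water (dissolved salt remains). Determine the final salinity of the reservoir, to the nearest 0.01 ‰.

21.32 ‰

After mixing: salt = 29,600,000×14.2 + 33,100,000×20.8 = 1,108,800,000; volume = 62,700,000 m³
After evaporation: salt unchanged = 1,108,800,000; volume = 62,700,000 − 10,700,000 = 52,000,000 m³
S = 1,108,800,000 / 52,000,000 = 21.3231 ‰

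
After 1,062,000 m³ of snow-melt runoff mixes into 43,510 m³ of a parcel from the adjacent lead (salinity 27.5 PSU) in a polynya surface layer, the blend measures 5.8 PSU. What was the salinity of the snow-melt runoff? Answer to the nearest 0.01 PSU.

Salt balance: 43,510×27.5 + 1,062,000×S = 1,105,510×5.8
1,196,525 + 1,062,000·S = 6,411,958
S = (6,411,958 − 1,196,525) / 1,062,000 = 4.911 PSU

4.91 PSU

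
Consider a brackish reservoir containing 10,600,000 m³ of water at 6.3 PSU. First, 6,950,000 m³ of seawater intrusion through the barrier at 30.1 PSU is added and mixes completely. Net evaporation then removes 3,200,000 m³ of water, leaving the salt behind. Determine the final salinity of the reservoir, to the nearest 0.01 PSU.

19.23 PSU

After mixing: salt = 10,600,000×6.3 + 6,950,000×30.1 = 275,975,000; volume = 17,550,000 m³
After evaporation: salt unchanged = 275,975,000; volume = 17,550,000 − 3,200,000 = 14,350,000 m³
S = 275,975,000 / 14,350,000 = 19.2317 PSU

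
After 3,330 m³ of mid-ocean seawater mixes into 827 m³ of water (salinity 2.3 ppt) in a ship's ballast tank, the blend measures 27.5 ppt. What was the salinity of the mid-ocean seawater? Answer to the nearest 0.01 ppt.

33.76 ppt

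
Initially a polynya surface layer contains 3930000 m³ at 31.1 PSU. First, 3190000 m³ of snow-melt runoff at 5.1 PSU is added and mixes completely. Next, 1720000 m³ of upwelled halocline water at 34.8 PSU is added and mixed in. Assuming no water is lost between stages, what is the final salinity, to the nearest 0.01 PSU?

22.44 PSU

Mass of salt is conserved:
Initial salt = 3,930,000×31.1 = 122,223,000
After stage 1: salt = 122,223,000 + 3,190,000×5.1 = 138,492,000; volume = 7,120,000 m³; S = 19.451 PSU
After stage 2: salt = 138,492,000 + 1,720,000×34.8 = 198,348,000; volume = 8,840,000 m³
S = 198,348,000 / 8,840,000 = 22.4376 PSU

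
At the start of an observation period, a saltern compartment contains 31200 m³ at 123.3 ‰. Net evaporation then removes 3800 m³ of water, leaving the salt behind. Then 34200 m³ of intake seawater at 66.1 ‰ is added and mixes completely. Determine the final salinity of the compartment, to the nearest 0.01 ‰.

After evaporation: salt = 31,200×123.3 = 3,846,960; volume = 31,200 − 3,800 = 27,400 m³
After mixing: salt = 3,846,960 + 34,200×66.1 = 6,107,580; volume = 27,400 + 34,200 = 61,600 m³
S = 6,107,580 / 61,600 = 99.149 ‰

99.15 ‰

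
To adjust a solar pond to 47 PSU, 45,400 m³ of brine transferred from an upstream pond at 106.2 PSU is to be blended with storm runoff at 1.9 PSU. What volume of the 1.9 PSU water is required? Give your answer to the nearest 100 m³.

59600 m³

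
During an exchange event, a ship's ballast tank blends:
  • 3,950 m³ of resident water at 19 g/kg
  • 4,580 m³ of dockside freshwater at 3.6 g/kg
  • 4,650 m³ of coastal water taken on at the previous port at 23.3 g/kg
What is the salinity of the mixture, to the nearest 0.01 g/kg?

Total salt / total volume:
salt = 3,950×19 + 4,580×3.6 + 4,650×23.3 = 75,050 + 16,488 + 108,345 = 199,883
volume = 3,950 + 4,580 + 4,650 = 13,180 m³
S = 199,883 / 13,180 = 15.1656 g/kg

15.17 g/kg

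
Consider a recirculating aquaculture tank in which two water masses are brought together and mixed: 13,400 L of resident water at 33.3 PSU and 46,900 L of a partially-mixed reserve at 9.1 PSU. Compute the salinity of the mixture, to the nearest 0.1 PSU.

By conservation of dissolved salt,
salt = 13,400×33.3 + 46,900×9.1 = 446,220 + 426,790 = 873,010
volume = 13,400 + 46,900 = 60,300 L
S = 873,010 / 60,300 = 14.478 PSU

14.5 PSU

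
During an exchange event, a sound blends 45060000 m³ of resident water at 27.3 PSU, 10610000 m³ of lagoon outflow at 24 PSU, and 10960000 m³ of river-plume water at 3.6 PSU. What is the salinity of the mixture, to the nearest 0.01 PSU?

22.88 PSU

Mass of salt is conserved:
salt = 45,060,000×27.3 + 10,610,000×24 + 10,960,000×3.6 = 1,230,138,000 + 254,640,000 + 39,456,000 = 1,524,234,000
volume = 45,060,000 + 10,610,000 + 10,960,000 = 66,630,000 m³
S = 1,524,234,000 / 66,630,000 = 22.8761 PSU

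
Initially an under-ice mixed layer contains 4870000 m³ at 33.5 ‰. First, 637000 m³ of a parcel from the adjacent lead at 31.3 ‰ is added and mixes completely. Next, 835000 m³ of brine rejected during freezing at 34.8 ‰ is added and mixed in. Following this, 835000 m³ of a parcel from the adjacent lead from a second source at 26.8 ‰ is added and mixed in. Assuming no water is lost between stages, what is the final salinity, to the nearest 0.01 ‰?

32.68 ‰

Total salt / total volume:
Initial salt = 4,870,000×33.5 = 163,145,000
After stage 1: salt = 163,145,000 + 637,000×31.3 = 183,083,100; volume = 5,507,000 m³; S = 33.246 ‰
After stage 2: salt = 183,083,100 + 835,000×34.8 = 212,141,100; volume = 6,342,000 m³; S = 33.45 ‰
After stage 3: salt = 212,141,100 + 835,000×26.8 = 234,519,100; volume = 7,177,000 m³
S = 234,519,100 / 7,177,000 = 32.6765 ‰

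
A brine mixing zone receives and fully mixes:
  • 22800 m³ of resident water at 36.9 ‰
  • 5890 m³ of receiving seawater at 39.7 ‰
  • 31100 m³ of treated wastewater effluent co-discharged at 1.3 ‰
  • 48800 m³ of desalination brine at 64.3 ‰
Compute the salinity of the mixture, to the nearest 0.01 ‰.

Mass of salt is conserved:
salt = 22,800×36.9 + 5,890×39.7 + 31,100×1.3 + 48,800×64.3 = 841,320 + 233,833 + 40,430 + 3,137,840 = 4,253,423
volume = 22,800 + 5,890 + 31,100 + 48,800 = 108,590 m³
S = 4,253,423 / 108,590 = 39.1696 ‰

39.17 ‰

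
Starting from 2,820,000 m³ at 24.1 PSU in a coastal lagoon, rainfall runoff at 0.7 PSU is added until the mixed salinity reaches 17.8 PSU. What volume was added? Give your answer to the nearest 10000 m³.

1040000 m³

Salt balance: 2,820,000×24.1 + V×0.7 = (2,820,000+V)×17.8
67,962,000 + 0.7V = 50,196,000 + 17.8V
17,766,000 = 17.1V
V = 1,038,947.37 m³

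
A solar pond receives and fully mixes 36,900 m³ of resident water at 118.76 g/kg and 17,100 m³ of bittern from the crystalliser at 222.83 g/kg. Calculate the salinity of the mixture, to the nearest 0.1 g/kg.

Salt balance:
salt = 36,900×118.76 + 17,100×222.83 = 4,382,244 + 3,810,393 = 8,192,637
volume = 36,900 + 17,100 = 54,000 m³
S = 8,192,637 / 54,000 = 151.716 g/kg

151.7 g/kg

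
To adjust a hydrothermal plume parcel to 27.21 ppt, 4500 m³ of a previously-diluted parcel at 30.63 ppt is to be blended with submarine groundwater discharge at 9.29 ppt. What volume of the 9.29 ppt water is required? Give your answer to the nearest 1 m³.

Salt balance: 4,500×30.63 + V×9.29 = (4,500+V)×27.21
137,835 + 9.29V = 122,445 + 27.21V
15,390 = 17.92V
V = 858.82 m³

859 m³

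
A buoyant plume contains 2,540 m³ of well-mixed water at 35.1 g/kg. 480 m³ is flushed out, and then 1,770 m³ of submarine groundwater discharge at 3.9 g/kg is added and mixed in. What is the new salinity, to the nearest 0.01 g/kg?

20.68 g/kg

Remaining after removal: 2,060 m³ at 35.1 g/kg (salt = 72,306)
After addition: salt = 72,306 + 1,770×3.9 = 79,209; volume = 3,830 m³
S = 79,209 / 3,830 = 20.6812 g/kg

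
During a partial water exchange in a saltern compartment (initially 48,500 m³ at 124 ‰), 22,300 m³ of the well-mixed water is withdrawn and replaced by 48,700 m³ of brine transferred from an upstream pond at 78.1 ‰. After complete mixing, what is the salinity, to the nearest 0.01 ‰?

Remaining after removal: 26,200 m³ at 124 ‰ (salt = 3,248,800)
After addition: salt = 3,248,800 + 48,700×78.1 = 7,052,270; volume = 74,900 m³
S = 7,052,270 / 74,900 = 94.1558 ‰

94.16 ‰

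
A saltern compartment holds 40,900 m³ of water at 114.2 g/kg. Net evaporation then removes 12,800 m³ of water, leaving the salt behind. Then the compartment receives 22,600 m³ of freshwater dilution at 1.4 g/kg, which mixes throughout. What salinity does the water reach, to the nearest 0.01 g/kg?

After evaporation: salt = 40,900×114.2 = 4,670,780; volume = 40,900 − 12,800 = 28,100 m³
After mixing: salt = 4,670,780 + 22,600×1.4 = 4,702,420; volume = 28,100 + 22,600 = 50,700 m³
S = 4,702,420 / 50,700 = 92.7499 g/kg

92.75 g/kg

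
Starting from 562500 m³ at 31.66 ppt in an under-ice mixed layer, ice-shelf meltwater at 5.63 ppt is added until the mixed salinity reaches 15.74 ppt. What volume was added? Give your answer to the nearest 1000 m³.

Salt balance: 562,500×31.66 + V×5.63 = (562,500+V)×15.74
17,808,750 + 5.63V = 8,853,750 + 15.74V
8,955,000 = 10.11V
V = 885,756.68 m³

886000 m³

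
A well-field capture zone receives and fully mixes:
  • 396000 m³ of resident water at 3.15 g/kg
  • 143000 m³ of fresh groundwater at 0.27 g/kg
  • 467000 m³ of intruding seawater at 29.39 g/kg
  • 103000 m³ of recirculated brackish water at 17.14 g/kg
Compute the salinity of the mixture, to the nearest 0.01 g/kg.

By conservation of dissolved salt,
salt = 396,000×3.15 + 143,000×0.27 + 467,000×29.39 + 103,000×17.14 = 1,247,400 + 38,610 + 13,725,130 + 1,765,420 = 16,776,560
volume = 396,000 + 143,000 + 467,000 + 103,000 = 1,109,000 m³
S = 16,776,560 / 1,109,000 = 15.1276 g/kg

15.13 g/kg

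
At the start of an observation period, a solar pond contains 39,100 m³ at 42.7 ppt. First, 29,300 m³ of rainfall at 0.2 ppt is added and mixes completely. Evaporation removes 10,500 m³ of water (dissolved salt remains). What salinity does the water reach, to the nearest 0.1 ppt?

28.9 ppt

After mixing: salt = 39,100×42.7 + 29,300×0.2 = 1,675,430; volume = 68,400 m³
After evaporation: salt unchanged = 1,675,430; volume = 68,400 − 10,500 = 57,900 m³
S = 1,675,430 / 57,900 = 28.9366 ppt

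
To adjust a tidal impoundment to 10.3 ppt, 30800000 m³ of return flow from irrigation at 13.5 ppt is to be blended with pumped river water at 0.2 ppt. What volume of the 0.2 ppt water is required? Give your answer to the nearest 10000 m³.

9760000 m³

Salt balance: 30,800,000×13.5 + V×0.2 = (30,800,000+V)×10.3
415,800,000 + 0.2V = 317,240,000 + 10.3V
98,560,000 = 10.1V
V = 9,758,415.84 m³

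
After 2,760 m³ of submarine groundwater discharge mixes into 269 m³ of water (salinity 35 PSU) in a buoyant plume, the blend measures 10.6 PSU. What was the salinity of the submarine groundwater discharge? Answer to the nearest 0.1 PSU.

Salt balance: 269×35 + 2,760×S = 3,029×10.6
9,415 + 2,760·S = 32,107.4
S = (32,107.4 − 9,415) / 2,760 = 8.2219 PSU

8.2 PSU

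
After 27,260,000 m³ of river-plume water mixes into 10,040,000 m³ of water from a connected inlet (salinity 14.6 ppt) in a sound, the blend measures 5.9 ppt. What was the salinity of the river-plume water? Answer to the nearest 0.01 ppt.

Salt balance: 10,040,000×14.6 + 27,260,000×S = 37,300,000×5.9
146,584,000 + 27,260,000·S = 220,070,000
S = (220,070,000 − 146,584,000) / 27,260,000 = 2.6957 ppt

2.70 ppt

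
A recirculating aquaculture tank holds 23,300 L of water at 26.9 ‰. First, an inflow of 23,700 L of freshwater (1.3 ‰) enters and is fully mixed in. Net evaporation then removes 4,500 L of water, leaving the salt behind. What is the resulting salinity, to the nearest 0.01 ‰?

15.47 ‰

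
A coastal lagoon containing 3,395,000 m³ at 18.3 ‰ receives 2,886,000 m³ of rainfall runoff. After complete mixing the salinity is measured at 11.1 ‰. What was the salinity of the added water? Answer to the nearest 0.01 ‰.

Salt balance: 3,395,000×18.3 + 2,886,000×S = 6,281,000×11.1
62,128,500 + 2,886,000·S = 69,719,100
S = (69,719,100 − 62,128,500) / 2,886,000 = 2.6301 ‰

2.63 ‰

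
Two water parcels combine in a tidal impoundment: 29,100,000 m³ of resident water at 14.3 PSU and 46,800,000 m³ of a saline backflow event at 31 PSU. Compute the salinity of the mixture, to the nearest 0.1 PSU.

24.6 PSU

Weighted by volume,
salt = 29,100,000×14.3 + 46,800,000×31 = 416,130,000 + 1,450,800,000 = 1,866,930,000
volume = 29,100,000 + 46,800,000 = 75,900,000 m³
S = 1,866,930,000 / 75,900,000 = 24.597 PSU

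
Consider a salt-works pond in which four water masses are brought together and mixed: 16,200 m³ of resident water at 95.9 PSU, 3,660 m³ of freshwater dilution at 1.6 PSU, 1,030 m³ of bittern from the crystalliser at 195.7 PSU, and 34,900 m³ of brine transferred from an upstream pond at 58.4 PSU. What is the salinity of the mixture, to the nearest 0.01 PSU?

68.10 PSU

Salt balance:
salt = 16,200×95.9 + 3,660×1.6 + 1,030×195.7 + 34,900×58.4 = 1,553,580 + 5,856 + 201,571 + 2,038,160 = 3,799,167
volume = 16,200 + 3,660 + 1,030 + 34,900 = 55,790 m³
S = 3,799,167 / 55,790 = 68.0976 PSU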